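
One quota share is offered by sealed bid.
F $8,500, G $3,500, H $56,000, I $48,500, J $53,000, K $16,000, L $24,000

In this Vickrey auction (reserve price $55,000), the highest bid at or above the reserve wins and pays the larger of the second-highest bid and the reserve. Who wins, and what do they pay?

H pays $55,000

Sorting bids: 56,000 (H) > 53,000 (J) > 48,500 (I) > 24,000 (L) > 16,000 (K) > 8,500 (F) > …
H has the top bid at or above the reserve ($56,000).
max(second-highest $53,000, reserve $55,000) = $55,000.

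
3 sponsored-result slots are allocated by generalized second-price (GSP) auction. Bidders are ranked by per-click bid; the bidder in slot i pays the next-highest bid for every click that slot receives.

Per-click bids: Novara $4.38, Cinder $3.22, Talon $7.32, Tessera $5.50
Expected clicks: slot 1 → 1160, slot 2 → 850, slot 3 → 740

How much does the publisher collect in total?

Total revenue: $12485.80

Per-click bids in order: $7.32 (Talon) > $5.50 (Tessera) > $4.38 (Novara) > $3.22 (Cinder)
Slot 1: Talon pays $5.50 × 1160 = $6380.00
Slot 2: Tessera pays $4.38 × 850 = $3723.00
Slot 3: Novara pays $3.22 × 740 = $2382.80
Total = $12485.80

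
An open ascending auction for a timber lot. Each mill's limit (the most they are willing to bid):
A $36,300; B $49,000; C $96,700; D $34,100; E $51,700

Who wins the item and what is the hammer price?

Rule: the price rises until one bidder remains; the winner pays the price at which the last rival dropped out.
Limits ranked: 96,700 (C) > 51,700 (E) > 49,000 (B) > 36,300 (A) > 34,100 (D)
Once the price passes $51,700, only C is left; the hammer falls at E's limit of $51,700.

C wins at $51,700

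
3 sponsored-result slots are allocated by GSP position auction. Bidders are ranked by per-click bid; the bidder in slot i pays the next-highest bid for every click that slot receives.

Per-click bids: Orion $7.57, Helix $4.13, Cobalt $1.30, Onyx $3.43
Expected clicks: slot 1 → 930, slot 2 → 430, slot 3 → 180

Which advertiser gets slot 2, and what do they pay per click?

Per-click bids in order: $7.57 (Orion) > $4.13 (Helix) > $3.43 (Onyx) > $1.30 (Cobalt)
Slot 2 goes to the second-ranked bidder, Helix, who pays the next bid down: $3.43/click.

Helix; $3.43 per click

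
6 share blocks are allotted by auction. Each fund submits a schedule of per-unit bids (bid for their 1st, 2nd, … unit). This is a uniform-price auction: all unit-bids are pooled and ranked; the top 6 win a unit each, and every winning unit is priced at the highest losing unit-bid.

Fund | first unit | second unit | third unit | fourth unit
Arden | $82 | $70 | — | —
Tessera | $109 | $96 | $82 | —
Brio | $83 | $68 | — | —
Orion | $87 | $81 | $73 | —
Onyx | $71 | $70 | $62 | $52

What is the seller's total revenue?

Total revenue: $486

Pooled unit-bids ranked (top 6): 109 (Tessera-1), 96 (Tessera-2), 87 (Orion-1), 83 (Brio-1), 82 (Arden-1), 82 (Tessera-3)
First bid not allocated: $81.
Allocation: Arden 1, Brio 1, Orion 1, Tessera 3. Every unit priced at $81.
Revenue = 6 × 81 = $486.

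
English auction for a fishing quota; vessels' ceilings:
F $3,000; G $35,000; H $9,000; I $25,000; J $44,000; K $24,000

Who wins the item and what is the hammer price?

J wins at $35,000

Limits ranked: 44,000 (J) > 35,000 (G) > 25,000 (I) > 24,000 (K) > 9,000 (H) > 3,000 (F)
Bidding ends when G exits at $35,000; J takes it.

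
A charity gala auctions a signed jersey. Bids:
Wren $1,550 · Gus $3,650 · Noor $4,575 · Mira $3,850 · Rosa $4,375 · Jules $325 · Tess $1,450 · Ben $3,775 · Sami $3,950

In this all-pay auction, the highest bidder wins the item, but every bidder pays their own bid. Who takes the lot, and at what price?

Noor pays $4,575

Rule: the highest bidder wins the item, but every bidder pays their own bid.
Bids in order: 4,575 (Noor) > 4,375 (Rosa) > 3,950 (Sami) > 3,850 (Mira) > 3,775 (Ben) > 3,650 (Gus) > …
Noor is highest and takes the item; every bidder forfeits their bid.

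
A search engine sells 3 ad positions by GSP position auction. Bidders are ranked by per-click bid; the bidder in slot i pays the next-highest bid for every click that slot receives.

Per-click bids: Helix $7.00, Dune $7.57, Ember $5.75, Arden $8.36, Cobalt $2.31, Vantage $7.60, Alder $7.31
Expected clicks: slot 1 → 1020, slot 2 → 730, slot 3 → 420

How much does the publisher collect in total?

Per-click bids in order: $8.36 (Arden) > $7.60 (Vantage) > $7.57 (Dune) > $7.31 (Alder) > …
Slot 1: Arden pays $7.60 × 1020 = $7752.00
Slot 2: Vantage pays $7.57 × 730 = $5526.10
Slot 3: Dune pays $7.31 × 420 = $3070.20
Total = $16348.30

Total revenue: $16348.30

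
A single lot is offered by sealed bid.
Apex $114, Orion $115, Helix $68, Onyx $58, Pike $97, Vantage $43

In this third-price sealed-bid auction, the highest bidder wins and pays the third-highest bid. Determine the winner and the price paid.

Orion pays $97

Sorting bids: 115 (Orion) > 114 (Apex) > 97 (Pike) > 68 (Helix) > 58 (Onyx) > 43 (Vantage)
Orion wins; payment is bid #3 in the ranking = $97.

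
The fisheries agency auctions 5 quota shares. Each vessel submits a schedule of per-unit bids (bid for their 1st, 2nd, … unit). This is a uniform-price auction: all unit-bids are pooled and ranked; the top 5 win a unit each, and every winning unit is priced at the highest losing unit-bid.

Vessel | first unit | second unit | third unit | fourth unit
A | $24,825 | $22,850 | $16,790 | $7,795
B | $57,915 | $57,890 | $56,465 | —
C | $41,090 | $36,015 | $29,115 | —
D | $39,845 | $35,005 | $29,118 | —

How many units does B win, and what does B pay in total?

B: 3 units, pays $108,045

All unit-bids, highest first — top 5: 57,915 (B-1), 57,890 (B-2), 56,465 (B-3), 41,090 (C-1), 39,845 (D-1)
Highest rejected unit-bid = $36,015.
B wins 3 unit(s) at $36,015 each.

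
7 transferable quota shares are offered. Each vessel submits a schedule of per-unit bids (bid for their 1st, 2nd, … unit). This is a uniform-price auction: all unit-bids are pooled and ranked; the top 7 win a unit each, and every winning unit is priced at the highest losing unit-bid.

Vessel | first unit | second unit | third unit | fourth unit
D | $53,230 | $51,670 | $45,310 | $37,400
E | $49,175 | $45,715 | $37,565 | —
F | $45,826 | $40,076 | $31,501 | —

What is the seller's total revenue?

Total revenue: $262,955

Merging the schedules and taking the best 7: 53,230 (D-1), 51,670 (D-2), 49,175 (E-1), 45,826 (F-1), 45,715 (E-2), 45,310 (D-3), 40,076 (F-2)
Highest rejected unit-bid = $37,565.
Allocation: D 3, E 2, F 2. Every unit priced at $37,565.
Revenue = 7 × 37,565 = $262,955.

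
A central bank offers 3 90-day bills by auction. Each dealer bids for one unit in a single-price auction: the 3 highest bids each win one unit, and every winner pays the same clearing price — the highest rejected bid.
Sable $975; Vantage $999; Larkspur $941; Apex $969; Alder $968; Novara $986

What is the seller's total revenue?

Total revenue: $2,907

Sorting: 999 (Vantage), 986 (Novara), 975 (Sable), 969 (Apex), 968 (Alder), …
Winners (3 units): Vantage, Novara, Sable.
Clearing price = highest rejected bid = $969.
Total revenue = 3 × $969 = $2,907.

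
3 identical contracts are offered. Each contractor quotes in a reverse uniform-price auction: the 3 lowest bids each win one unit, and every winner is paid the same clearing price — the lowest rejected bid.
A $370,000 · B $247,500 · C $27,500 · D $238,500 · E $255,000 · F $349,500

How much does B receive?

Ordering the bids: 27,500 (C), 238,500 (D), 247,500 (B), 255,000 (E), 349,500 (F), …
The 3 lowest are C, D, B.
Lowest unsuccessful bid: $255,000 → clearing price.
B wins → is paid $255,000.

B is paid $255,000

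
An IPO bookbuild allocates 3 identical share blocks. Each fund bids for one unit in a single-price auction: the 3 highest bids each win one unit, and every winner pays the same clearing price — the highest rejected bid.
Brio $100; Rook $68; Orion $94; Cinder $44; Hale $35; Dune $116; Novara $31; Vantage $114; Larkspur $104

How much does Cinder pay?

Cinder pays $0

Sorting: 116 (Dune), 114 (Vantage), 104 (Larkspur), 100 (Brio), 94 (Orion), …
The 3 highest are Dune, Vantage, Larkspur.
Clearing price = highest rejected bid = $100.
Cinder does not win → pays $0.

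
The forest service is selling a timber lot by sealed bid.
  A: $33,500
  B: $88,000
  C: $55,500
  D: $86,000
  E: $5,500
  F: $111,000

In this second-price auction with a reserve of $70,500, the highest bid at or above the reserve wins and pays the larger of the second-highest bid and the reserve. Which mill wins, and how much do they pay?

F pays $88,000

Sorting bids: 111,000 (F) > 88,000 (B) > 86,000 (D) > 55,500 (C) > 33,500 (A) > 5,500 (E)
Highest eligible bid: F at $111,000.
max(second-highest $88,000, reserve $70,500) = $88,000; the reserve does not bind.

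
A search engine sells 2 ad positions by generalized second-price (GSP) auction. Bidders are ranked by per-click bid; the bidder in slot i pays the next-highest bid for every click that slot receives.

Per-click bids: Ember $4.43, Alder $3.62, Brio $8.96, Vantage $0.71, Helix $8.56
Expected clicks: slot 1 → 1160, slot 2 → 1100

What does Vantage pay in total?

Per-click bids in order: $8.96 (Brio) > $8.56 (Helix) > $4.43 (Ember) > …
Vantage ranks below slot 2 → no slot, pays nothing.

Vantage pays $0.00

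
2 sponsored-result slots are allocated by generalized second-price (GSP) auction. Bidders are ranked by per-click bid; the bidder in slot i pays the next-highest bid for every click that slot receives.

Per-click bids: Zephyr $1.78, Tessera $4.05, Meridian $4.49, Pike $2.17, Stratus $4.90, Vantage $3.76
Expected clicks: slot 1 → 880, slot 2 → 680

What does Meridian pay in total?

Per-click bids in order: $4.90 (Stratus) > $4.49 (Meridian) > $4.05 (Tessera) > …
Meridian holds slot 2 → pays next bid $4.05 × 680 clicks = $2754.00.

Meridian pays $2754.00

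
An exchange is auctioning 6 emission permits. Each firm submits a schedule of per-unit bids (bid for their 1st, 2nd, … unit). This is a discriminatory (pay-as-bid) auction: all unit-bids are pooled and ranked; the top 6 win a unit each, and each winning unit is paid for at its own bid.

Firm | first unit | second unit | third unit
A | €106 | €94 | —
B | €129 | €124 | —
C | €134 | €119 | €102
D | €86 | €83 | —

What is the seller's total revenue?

Pooled unit-bids ranked (top 6): 134 (C-1), 129 (B-1), 124 (B-2), 119 (C-2), 106 (A-1), 102 (C-3)
Next rejected bid: €94 (not a price — pay-as-bid).
Each winning unit pays its own bid.
Revenue = 134 + 129 + 124 + 119 + 106 + 102 = €714.

Total revenue: €714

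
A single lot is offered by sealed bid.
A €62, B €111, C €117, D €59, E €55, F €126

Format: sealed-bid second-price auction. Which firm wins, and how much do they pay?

Sealed-bid second-price auction: the highest bidder wins and pays the second-highest bid.
Sorting bids: 126 (F) > 117 (C) > 111 (B) > 62 (A) > 59 (D) > 55 (E)
F is highest; pays the second-highest bid, €117.

F pays €117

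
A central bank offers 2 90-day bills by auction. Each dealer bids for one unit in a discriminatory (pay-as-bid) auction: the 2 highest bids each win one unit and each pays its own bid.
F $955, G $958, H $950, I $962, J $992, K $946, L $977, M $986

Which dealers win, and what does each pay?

Sorting: 992 (J), 986 (M), 977 (L), 962 (I), …
The 2 highest are J, M.
Each winner pays its own bid: J $992, M $986.

J $992, M $986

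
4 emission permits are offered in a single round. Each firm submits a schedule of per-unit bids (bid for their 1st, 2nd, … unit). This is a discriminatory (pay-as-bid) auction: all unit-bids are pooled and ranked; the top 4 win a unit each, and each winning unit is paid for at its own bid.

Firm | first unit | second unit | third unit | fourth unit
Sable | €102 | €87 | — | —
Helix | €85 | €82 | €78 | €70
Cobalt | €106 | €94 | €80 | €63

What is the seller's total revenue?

Total revenue: €389

Merging the schedules and taking the best 4: 106 (Cobalt-1), 102 (Sable-1), 94 (Cobalt-2), 87 (Sable-2)
Next rejected bid: €85 (not a price — pay-as-bid).
Each winning unit pays its own bid.
Revenue = 106 + 102 + 94 + 87 = €389.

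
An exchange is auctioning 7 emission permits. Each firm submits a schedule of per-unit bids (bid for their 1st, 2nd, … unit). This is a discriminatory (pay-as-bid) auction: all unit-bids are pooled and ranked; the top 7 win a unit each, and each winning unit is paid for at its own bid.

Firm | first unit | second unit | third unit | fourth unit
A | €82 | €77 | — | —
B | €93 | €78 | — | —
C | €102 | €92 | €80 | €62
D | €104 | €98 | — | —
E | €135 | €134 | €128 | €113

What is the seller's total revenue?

Total revenue: €814

Pooled unit-bids ranked (top 7): 135 (E-1), 134 (E-2), 128 (E-3), 113 (E-4), 104 (D-1), 102 (C-1), 98 (D-2)
Next rejected bid: €93 (not a price — pay-as-bid).
Each winning unit pays its own bid.
Revenue = 135 + 134 + 128 + 113 + 104 + 102 + 98 = €814.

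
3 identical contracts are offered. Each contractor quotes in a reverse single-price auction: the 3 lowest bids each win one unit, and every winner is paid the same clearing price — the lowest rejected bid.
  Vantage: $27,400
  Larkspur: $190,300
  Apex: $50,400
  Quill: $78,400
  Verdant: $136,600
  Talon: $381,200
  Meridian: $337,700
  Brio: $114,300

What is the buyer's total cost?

Total cost: $342,900

Bids ranked low→high: 27,400 (Vantage), 50,400 (Apex), 78,400 (Quill), 114,300 (Brio), 136,600 (Verdant), …
Winners (3 units): Vantage, Apex, Quill.
Clearing price = lowest rejected bid = $114,300.
Total cost = 3 × $114,300 = $342,900.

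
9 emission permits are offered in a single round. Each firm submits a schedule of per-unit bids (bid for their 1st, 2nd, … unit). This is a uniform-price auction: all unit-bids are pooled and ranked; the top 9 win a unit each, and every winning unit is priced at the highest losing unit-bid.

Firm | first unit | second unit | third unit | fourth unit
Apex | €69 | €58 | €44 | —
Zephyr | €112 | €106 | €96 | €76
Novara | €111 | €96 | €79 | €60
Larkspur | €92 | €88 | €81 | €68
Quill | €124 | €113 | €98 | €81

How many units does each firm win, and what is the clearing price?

Merging the schedules and taking the best 9: 124 (Quill-1), 113 (Quill-2), 112 (Zephyr-1), 111 (Novara-1), 106 (Zephyr-2), 98 (Quill-3), 96 (Zephyr-3), 96 (Novara-2), 92 (Larkspur-1)
The (k+1)-th unit-bid is €88.
Allocation: Larkspur 1, Novara 2, Quill 3, Zephyr 3.

Larkspur 1, Novara 2, Quill 3, Zephyr 3; clearing price €88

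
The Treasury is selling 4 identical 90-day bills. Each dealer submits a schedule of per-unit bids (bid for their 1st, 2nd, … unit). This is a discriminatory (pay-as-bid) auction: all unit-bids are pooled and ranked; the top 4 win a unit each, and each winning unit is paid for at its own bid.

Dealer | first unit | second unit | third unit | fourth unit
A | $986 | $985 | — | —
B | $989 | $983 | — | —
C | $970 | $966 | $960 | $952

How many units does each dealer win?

A 2, B 2

Pooled unit-bids ranked (top 4): 989 (B-1), 986 (A-1), 985 (A-2), 983 (B-2)
Next rejected bid: $970 (not a price — pay-as-bid).
Allocation: A 2, B 2.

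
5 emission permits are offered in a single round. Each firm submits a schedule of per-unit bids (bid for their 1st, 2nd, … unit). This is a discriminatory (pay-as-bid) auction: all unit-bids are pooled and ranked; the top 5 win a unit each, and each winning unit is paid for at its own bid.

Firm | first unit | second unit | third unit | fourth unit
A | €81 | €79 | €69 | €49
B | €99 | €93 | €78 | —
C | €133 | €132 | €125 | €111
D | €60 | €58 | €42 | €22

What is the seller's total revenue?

Total revenue: €600

Merging the schedules and taking the best 5: 133 (C-1), 132 (C-2), 125 (C-3), 111 (C-4), 99 (B-1)
Next rejected bid: €93 (not a price — pay-as-bid).
Each winning unit pays its own bid.
Revenue = 133 + 132 + 125 + 111 + 99 = €600.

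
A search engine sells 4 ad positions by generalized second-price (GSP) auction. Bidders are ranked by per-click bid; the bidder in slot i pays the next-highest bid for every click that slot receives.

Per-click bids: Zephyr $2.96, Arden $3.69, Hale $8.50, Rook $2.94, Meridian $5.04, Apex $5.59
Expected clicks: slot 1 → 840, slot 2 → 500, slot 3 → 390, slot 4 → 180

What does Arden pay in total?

Arden pays $532.80

Ranked by bid: $8.50 (Hale) > $5.59 (Apex) > $5.04 (Meridian) > $3.69 (Arden) > $2.96 (Zephyr) > …
Arden holds slot 4 → pays next bid $2.96 × 180 clicks = $532.80.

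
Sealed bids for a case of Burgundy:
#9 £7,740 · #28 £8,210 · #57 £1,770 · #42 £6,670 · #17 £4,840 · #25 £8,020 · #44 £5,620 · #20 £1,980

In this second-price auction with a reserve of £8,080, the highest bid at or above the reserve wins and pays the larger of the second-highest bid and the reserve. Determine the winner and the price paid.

#28 pays £8,080

Bids ranked: 8,210 (#28) > 8,020 (#25) > 7,740 (#9) > 6,670 (#42) > 5,620 (#44) > 4,840 (#17) > …
#28 has the top bid at or above the reserve (£8,210).
Second-highest bid £8,020 is below the reserve £8,080, so the reserve binds → payment £8,080.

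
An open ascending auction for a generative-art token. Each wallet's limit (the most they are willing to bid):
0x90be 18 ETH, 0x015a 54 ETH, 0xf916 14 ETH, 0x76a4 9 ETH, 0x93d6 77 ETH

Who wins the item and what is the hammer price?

0x93d6 wins at 54 ETH

Open ascending-bid auction: the price rises until one bidder remains; the winner pays the price at which the last rival dropped out.
Limits ranked: 77 (0x93d6) > 54 (0x015a) > 18 (0x90be) > 14 (0xf916) > 9 (0x76a4)
Once the price passes 54 ETH, only 0x93d6 is left; the hammer falls at 0x015a's limit of 54 ETH.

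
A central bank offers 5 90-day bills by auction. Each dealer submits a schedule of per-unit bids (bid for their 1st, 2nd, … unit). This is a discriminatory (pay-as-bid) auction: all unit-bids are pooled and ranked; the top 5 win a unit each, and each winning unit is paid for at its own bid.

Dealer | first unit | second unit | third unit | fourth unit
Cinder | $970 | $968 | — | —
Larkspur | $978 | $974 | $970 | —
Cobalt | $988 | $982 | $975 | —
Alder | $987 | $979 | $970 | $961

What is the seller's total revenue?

Merging the schedules and taking the best 5: 988 (Cobalt-1), 987 (Alder-1), 982 (Cobalt-2), 979 (Alder-2), 978 (Larkspur-1)
Next rejected bid: $975 (not a price — pay-as-bid).
Each winning unit pays its own bid.
Revenue = 988 + 987 + 982 + 979 + 978 = $4,914.

Total revenue: $4,914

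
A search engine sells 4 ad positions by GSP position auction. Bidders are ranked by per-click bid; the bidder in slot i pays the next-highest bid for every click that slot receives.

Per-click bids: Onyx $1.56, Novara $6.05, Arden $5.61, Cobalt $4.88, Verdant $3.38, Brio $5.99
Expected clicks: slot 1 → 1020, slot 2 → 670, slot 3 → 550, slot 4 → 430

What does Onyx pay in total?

Onyx pays $0.00

Ranked by bid: $6.05 (Novara) > $5.99 (Brio) > $5.61 (Arden) > $4.88 (Cobalt) > $3.38 (Verdant) > …
Onyx ranks below slot 4 → no slot, pays nothing.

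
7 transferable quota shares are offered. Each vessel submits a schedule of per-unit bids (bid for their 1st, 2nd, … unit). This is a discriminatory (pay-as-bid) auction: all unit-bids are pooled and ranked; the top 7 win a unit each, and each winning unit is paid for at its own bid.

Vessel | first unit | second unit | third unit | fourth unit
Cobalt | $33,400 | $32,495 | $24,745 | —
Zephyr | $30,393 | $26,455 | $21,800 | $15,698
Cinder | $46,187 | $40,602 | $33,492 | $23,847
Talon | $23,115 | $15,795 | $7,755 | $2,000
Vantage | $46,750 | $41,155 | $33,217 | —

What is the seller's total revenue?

Total revenue: $274,803

Merging the schedules and taking the best 7: 46,750 (Vantage-1), 46,187 (Cinder-1), 41,155 (Vantage-2), 40,602 (Cinder-2), 33,492 (Cinder-3), 33,400 (Cobalt-1), 33,217 (Vantage-3)
Next rejected bid: $32,495 (not a price — pay-as-bid).
Each winning unit pays its own bid.
Revenue = 46,750 + 46,187 + 41,155 + 40,602 + 33,492 + 33,400 + 33,217 = $274,803.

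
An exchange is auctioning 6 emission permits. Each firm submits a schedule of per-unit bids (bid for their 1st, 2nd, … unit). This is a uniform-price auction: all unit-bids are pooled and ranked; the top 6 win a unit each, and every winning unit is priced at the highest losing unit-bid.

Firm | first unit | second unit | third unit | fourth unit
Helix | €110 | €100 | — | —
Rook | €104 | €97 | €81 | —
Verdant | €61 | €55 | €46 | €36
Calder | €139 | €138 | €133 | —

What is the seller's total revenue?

Total revenue: €582

Pooled unit-bids ranked (top 6): 139 (Calder-1), 138 (Calder-2), 133 (Calder-3), 110 (Helix-1), 104 (Rook-1), 100 (Helix-2)
Highest rejected unit-bid = €97.
Allocation: Calder 3, Helix 2, Rook 1. Every unit priced at €97.
Revenue = 6 × 97 = €582.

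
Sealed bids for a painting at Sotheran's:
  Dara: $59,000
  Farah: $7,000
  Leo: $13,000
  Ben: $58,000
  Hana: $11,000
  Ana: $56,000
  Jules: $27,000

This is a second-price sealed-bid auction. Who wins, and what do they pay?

Dara pays $58,000

Bids ranked: 59,000 (Dara) > 58,000 (Ben) > 56,000 (Ana) > 27,000 (Jules) > 13,000 (Leo) > 11,000 (Hana) > …
Dara wins with the highest bid; price is set by the runner-up at $58,000.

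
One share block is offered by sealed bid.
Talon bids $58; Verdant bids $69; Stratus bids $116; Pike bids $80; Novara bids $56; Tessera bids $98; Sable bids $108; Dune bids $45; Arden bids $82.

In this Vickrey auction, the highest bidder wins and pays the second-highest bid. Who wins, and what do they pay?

Stratus pays $108

Sorting bids: 116 (Stratus) > 108 (Sable) > 98 (Tessera) > 82 (Arden) > 80 (Pike) > 69 (Verdant) > …
Stratus is highest; pays the second-highest bid, $108.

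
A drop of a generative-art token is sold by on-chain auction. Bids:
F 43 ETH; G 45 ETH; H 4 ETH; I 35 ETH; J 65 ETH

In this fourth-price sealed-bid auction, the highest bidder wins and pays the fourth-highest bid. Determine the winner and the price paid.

J pays 35 ETH

Sorting bids: 65 (J) > 45 (G) > 43 (F) > 35 (I) > 4 (H)
J is highest; pays the fourth-highest bid, 35 ETH.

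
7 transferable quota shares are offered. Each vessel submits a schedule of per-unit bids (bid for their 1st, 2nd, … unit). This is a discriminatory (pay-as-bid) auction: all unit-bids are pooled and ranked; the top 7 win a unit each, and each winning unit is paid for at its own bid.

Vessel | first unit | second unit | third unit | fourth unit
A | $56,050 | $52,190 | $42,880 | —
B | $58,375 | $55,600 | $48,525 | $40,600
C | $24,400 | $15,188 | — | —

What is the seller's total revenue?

All unit-bids, highest first — top 7: 58,375 (B-1), 56,050 (A-1), 55,600 (B-2), 52,190 (A-2), 48,525 (B-3), 42,880 (A-3), 40,600 (B-4)
Next rejected bid: $24,400 (not a price — pay-as-bid).
Each winning unit pays its own bid.
Revenue = 58,375 + 56,050 + 55,600 + 52,190 + 48,525 + 42,880 + 40,600 = $354,220.

Total revenue: $354,220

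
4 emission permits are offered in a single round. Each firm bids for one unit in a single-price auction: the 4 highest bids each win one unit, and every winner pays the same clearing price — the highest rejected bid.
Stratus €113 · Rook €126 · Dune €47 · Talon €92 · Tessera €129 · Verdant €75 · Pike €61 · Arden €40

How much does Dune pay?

Dune pays €0

Bids ranked high→low: 129 (Tessera), 126 (Rook), 113 (Stratus), 92 (Talon), 75 (Verdant), 61 (Pike), …
Winners (4 units): Tessera, Rook, Stratus, Talon.
Highest unsuccessful bid: €75 → clearing price.
Dune does not win → pays €0.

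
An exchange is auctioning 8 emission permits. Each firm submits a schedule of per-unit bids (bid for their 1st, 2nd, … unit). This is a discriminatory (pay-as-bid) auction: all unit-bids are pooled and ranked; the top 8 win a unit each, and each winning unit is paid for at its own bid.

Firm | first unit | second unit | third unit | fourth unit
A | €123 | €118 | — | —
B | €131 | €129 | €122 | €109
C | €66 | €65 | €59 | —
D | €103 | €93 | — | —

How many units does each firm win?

A 2, B 4, D 2

Pooled unit-bids ranked (top 8): 131 (B-1), 129 (B-2), 123 (A-1), 122 (B-3), 118 (A-2), 109 (B-4), 103 (D-1), 93 (D-2)
Next rejected bid: €66 (not a price — pay-as-bid).
Allocation: A 2, B 4, D 2.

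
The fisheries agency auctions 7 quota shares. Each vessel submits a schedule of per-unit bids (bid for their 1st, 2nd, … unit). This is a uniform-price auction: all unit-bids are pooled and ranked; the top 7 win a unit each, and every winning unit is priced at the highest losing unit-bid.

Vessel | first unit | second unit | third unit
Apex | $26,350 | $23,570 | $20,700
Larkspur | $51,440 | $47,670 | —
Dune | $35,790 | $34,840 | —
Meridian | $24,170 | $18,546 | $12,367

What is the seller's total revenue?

Merging the schedules and taking the best 7: 51,440 (Larkspur-1), 47,670 (Larkspur-2), 35,790 (Dune-1), 34,840 (Dune-2), 26,350 (Apex-1), 24,170 (Meridian-1), 23,570 (Apex-2)
First bid not allocated: $20,700.
Allocation: Apex 2, Dune 2, Larkspur 2, Meridian 1. Every unit priced at $20,700.
Revenue = 7 × 20,700 = $144,900.

Total revenue: $144,900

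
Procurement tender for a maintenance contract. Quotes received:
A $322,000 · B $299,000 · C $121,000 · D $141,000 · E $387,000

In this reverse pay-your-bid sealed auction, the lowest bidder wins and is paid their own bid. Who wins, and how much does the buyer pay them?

C is paid $121,000

Reverse pay-your-bid sealed auction: the lowest bidder wins and is paid their own bid.
Bids ranked: 121,000 (C) < 141,000 (D) < 299,000 (B) < 322,000 (A) < 387,000 (E)
First-price: C is paid what they bid, $121,000.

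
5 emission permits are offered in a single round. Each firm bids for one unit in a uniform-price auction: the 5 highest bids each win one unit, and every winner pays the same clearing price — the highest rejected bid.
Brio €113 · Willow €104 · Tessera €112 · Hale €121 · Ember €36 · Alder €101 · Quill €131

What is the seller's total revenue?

Total revenue: €505

Sorting: 131 (Quill), 121 (Hale), 113 (Brio), 112 (Tessera), 104 (Willow), 101 (Alder), 36 (Ember)
Winners (5 units): Quill, Hale, Brio, Tessera, Willow.
First losing bid is Alder's €101, which sets the uniform price.
Total revenue = 5 × €101 = €505.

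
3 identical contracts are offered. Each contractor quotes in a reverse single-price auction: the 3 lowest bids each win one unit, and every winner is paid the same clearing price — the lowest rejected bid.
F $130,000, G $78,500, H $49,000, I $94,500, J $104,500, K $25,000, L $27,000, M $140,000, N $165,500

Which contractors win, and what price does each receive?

Sorting: 25,000 (K), 27,000 (L), 49,000 (H), 78,500 (G), 94,500 (I), …
The 3 lowest are K, L, H.
First losing bid is G's $78,500, which sets the uniform price.

K, L, H; each is paid $78,500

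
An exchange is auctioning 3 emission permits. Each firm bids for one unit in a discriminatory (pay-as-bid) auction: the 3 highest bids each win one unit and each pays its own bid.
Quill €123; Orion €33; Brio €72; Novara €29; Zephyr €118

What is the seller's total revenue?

Ordering the bids: 123 (Quill), 118 (Zephyr), 72 (Brio), 33 (Orion), 29 (Novara)
Top 3: Quill, Zephyr, Brio.
Total revenue = 123 + 118 + 72 = €313.

Total revenue: €313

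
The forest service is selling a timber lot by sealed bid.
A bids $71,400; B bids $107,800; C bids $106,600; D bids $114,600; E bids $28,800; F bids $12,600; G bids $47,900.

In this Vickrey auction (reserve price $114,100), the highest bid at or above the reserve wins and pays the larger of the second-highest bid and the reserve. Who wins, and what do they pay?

D pays $114,100

Bids in order: 114,600 (D) > 107,800 (B) > 106,600 (C) > 71,400 (A) > 47,900 (G) > 28,800 (E) > …
D has the top bid at or above the reserve ($114,600).
Second-highest bid $107,800 is below the reserve $114,100, so the reserve binds → payment $114,100.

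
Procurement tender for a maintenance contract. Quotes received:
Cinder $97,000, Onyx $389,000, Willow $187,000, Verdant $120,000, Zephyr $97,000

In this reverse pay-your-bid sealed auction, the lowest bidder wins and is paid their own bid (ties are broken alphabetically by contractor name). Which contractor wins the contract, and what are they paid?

Bids ranked: 97,000 (Cinder) < 97,000 (Zephyr) < 120,000 (Verdant) < 187,000 (Willow) < 389,000 (Onyx)
Tie at $97,000 → Cinder wins by tie-break.
First-price: Cinder is paid what they bid, $97,000.

Cinder is paid $97,000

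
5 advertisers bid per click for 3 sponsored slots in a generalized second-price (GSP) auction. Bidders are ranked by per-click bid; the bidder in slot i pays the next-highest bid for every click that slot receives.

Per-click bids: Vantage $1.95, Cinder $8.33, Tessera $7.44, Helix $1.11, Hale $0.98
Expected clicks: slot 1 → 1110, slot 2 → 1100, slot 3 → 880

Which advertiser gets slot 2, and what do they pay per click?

Ranked by bid: $8.33 (Cinder) > $7.44 (Tessera) > $1.95 (Vantage) > $1.11 (Helix) > …
Slot 2 goes to the second-ranked bidder, Tessera, who pays the next bid down: $1.95/click.

Tessera; $1.95 per click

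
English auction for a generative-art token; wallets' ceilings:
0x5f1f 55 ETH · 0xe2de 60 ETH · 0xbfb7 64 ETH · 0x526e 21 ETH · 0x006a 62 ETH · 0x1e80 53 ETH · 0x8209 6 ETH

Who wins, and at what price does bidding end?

0xbfb7 wins at 62 ETH

Limits in order: 64 (0xbfb7) > 62 (0x006a) > 60 (0xe2de) > 55 (0x5f1f) > 53 (0x1e80) > 21 (0x526e) > …
Bidding ends when 0x006a exits at 62 ETH; 0xbfb7 takes it.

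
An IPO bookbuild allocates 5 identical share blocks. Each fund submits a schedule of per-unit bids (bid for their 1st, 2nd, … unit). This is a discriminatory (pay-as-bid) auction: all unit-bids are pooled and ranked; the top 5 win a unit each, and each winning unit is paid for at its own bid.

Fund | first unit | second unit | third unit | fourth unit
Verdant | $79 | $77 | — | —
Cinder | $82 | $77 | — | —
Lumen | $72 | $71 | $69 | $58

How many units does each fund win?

Pooled unit-bids ranked (top 5): 82 (Cinder-1), 79 (Verdant-1), 77 (Verdant-2), 77 (Cinder-2), 72 (Lumen-1)
Next rejected bid: $71 (not a price — pay-as-bid).
Allocation: Cinder 2, Lumen 1, Verdant 2.

Cinder 2, Lumen 1, Verdant 2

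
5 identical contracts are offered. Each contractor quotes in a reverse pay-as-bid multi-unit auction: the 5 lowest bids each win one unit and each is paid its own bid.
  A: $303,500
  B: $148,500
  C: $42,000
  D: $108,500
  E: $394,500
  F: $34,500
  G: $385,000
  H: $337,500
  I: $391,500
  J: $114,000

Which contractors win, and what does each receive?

F $34,500, C $42,000, D $108,500, J $114,000, B $148,500

Sorting: 34,500 (F), 42,000 (C), 108,500 (D), 114,000 (J), 148,500 (B), 303,500 (A), 337,500 (H), …
Lowest 5: F, C, D, J, B.
Each winner is paid its own bid: F $34,500, C $42,000, D $108,500, J $114,000, B $148,500.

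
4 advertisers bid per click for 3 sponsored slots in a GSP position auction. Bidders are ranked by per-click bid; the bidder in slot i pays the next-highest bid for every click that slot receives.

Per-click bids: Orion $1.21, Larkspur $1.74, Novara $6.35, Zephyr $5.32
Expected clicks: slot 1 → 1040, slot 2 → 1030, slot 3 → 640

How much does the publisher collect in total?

Sorting advertisers: $6.35 (Novara) > $5.32 (Zephyr) > $1.74 (Larkspur) > $1.21 (Orion)
Slot 1: Novara pays $5.32 × 1040 = $5532.80
Slot 2: Zephyr pays $1.74 × 1030 = $1792.20
Slot 3: Larkspur pays $1.21 × 640 = $774.40
Total = $8099.40

Total revenue: $8099.40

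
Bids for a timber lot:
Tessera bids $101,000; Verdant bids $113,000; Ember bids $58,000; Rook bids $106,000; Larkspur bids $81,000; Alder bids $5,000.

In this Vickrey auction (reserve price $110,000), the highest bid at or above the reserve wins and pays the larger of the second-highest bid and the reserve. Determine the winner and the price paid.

Verdant pays $110,000

Sorting bids: 113,000 (Verdant) > 106,000 (Rook) > 101,000 (Tessera) > 81,000 (Larkspur) > 58,000 (Ember) > 5,000 (Alder)
Verdant has the top bid at or above the reserve ($113,000).
max(second-highest $106,000, reserve $110,000) = $110,000.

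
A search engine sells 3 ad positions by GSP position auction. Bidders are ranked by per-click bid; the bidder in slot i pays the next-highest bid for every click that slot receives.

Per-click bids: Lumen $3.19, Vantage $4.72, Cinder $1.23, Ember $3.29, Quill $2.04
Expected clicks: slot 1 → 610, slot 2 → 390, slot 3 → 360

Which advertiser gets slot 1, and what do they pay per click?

Vantage; $3.29 per click

Ranked by bid: $4.72 (Vantage) > $3.29 (Ember) > $3.19 (Lumen) > $2.04 (Quill) > …
Slot 1 goes to the first-ranked bidder, Vantage, who pays the next bid down: $3.29/click.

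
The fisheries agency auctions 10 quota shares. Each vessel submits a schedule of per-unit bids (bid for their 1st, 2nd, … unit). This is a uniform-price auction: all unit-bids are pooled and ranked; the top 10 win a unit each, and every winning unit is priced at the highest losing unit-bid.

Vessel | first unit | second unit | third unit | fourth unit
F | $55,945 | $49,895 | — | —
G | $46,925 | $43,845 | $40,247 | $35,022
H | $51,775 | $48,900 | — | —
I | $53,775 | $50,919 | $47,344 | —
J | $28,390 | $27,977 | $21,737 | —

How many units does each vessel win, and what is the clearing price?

F 2, G 3, H 2, I 3; clearing price $35,022

Pooled unit-bids ranked (top 10): 55,945 (F-1), 53,775 (I-1), 51,775 (H-1), 50,919 (I-2), 49,895 (F-2), 48,900 (H-2), 47,344 (I-3), 46,925 (G-1), 43,845 (G-2), 40,247 (G-3)
The (k+1)-th unit-bid is $35,022.
Allocation: F 2, G 3, H 2, I 3.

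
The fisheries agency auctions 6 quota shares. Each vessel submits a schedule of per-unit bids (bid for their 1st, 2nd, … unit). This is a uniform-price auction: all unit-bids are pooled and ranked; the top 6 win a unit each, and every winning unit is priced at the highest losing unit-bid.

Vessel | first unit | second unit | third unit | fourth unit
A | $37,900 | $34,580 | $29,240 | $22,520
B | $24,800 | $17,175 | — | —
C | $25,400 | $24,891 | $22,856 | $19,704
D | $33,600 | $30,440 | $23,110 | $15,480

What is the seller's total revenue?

Total revenue: $149,346

Merging the schedules and taking the best 6: 37,900 (A-1), 34,580 (A-2), 33,600 (D-1), 30,440 (D-2), 29,240 (A-3), 25,400 (C-1)
Highest rejected unit-bid = $24,891.
Allocation: A 3, C 1, D 2. Every unit priced at $24,891.
Revenue = 6 × 24,891 = $149,346.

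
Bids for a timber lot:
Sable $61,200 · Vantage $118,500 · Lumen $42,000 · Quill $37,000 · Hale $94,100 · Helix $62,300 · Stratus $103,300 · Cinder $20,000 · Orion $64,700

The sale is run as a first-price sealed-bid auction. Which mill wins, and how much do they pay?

Vantage pays $118,500

Rule: the highest bidder wins and pays their own bid.
Bids in order: 118,500 (Vantage) > 103,300 (Stratus) > 94,100 (Hale) > 64,700 (Orion) > 62,300 (Helix) > 61,200 (Sable) > …
First-price: Vantage pays what they bid, $118,500.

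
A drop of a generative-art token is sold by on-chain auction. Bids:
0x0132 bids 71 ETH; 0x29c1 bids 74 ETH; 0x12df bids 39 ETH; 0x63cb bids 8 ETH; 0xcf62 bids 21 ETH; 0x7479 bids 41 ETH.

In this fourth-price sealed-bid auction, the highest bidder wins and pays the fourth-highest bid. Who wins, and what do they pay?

0x29c1 pays 39 ETH

Sorting bids: 74 (0x29c1) > 71 (0x0132) > 41 (0x7479) > 39 (0x12df) > 21 (0xcf62) > 8 (0x63cb)
0x29c1 wins; payment is bid #4 in the ranking = 39 ETH.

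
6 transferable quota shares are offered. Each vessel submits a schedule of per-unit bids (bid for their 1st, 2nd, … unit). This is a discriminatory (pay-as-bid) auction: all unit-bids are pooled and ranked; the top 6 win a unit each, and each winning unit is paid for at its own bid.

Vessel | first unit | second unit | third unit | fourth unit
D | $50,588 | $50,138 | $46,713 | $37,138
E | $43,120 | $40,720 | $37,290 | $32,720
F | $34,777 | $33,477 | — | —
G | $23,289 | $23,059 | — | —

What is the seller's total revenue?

Total revenue: $268,569

Merging the schedules and taking the best 6: 50,588 (D-1), 50,138 (D-2), 46,713 (D-3), 43,120 (E-1), 40,720 (E-2), 37,290 (E-3)
Next rejected bid: $37,138 (not a price — pay-as-bid).
Each winning unit pays its own bid.
Revenue = 50,588 + 50,138 + 46,713 + 43,120 + 40,720 + 37,290 = $268,569.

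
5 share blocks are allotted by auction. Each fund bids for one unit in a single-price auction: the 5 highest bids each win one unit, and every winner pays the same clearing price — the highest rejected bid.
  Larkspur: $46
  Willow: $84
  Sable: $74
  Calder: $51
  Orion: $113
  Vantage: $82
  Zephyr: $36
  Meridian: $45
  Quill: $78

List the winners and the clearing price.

Orion, Willow, Vantage, Quill, Sable; each pays $51

Ordering the bids: 113 (Orion), 84 (Willow), 82 (Vantage), 78 (Quill), 74 (Sable), 51 (Calder), 46 (Larkspur), …
Winners (5 units): Orion, Willow, Vantage, Quill, Sable.
Clearing price = highest rejected bid = $51.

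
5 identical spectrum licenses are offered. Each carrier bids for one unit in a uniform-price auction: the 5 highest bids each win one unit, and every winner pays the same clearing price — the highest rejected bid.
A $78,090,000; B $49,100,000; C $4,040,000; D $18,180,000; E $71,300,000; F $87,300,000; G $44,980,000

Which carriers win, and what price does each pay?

F, A, E, B, G; each pays $18,180,000

Bids ranked high→low: 87,300,000 (F), 78,090,000 (A), 71,300,000 (E), 49,100,000 (B), 44,980,000 (G), 18,180,000 (D), 4,040,000 (C)
Top 5: F, A, E, B, G.
First losing bid is D's $18,180,000, which sets the uniform price.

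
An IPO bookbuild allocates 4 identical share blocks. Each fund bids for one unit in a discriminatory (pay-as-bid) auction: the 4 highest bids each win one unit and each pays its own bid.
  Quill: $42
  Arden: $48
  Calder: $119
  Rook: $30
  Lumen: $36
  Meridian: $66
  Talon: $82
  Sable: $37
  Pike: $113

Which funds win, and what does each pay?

Calder $119, Pike $113, Talon $82, Meridian $66

Ordering the bids: 119 (Calder), 113 (Pike), 82 (Talon), 66 (Meridian), 48 (Arden), 42 (Quill), …
The 4 highest are Calder, Pike, Talon, Meridian.
Each winner pays its own bid: Calder $119, Pike $113, Talon $82, Meridian $66.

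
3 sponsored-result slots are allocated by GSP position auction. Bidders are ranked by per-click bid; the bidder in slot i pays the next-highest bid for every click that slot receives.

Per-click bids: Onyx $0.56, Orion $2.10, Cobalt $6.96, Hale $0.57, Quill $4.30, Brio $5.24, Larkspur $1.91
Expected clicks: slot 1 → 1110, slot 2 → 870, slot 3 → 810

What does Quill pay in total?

Ranked by bid: $6.96 (Cobalt) > $5.24 (Brio) > $4.30 (Quill) > $2.10 (Orion) > …
Quill holds slot 3 → pays next bid $2.10 × 810 clicks = $1701.00.

Quill pays $1701.00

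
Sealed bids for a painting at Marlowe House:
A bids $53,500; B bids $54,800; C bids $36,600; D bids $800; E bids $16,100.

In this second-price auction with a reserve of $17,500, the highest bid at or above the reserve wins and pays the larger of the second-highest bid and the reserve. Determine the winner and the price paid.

Bids ranked: 54,800 (B) > 53,500 (A) > 36,600 (C) > 16,100 (E) > 800 (D)
Highest eligible bid: B at $54,800.
max(second-highest $53,500, reserve $17,500) = $53,500; the reserve does not bind.

B pays $53,500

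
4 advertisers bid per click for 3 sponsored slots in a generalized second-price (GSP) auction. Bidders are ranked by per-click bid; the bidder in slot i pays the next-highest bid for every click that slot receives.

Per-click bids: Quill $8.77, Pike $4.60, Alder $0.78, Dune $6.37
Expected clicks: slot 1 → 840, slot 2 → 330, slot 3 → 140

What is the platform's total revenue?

Ranked by bid: $8.77 (Quill) > $6.37 (Dune) > $4.60 (Pike) > $0.78 (Alder)
Slot 1: Quill pays $6.37 × 840 = $5350.80
Slot 2: Dune pays $4.60 × 330 = $1518.00
Slot 3: Pike pays $0.78 × 140 = $109.20
Total = $6978.00

Total revenue: $6978.00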